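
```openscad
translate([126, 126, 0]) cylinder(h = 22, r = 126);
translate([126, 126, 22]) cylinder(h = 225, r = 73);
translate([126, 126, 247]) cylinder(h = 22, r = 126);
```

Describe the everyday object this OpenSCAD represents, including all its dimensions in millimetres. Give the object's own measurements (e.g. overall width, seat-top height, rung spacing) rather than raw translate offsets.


A spool: two coaxial disc flanges of radius 126 mm and thickness 22 mm, joined by a core cylinder of radius 73 mm and height 225 mm. The lower flange rests on z = 0 and the three cylinders share a vertical axis.


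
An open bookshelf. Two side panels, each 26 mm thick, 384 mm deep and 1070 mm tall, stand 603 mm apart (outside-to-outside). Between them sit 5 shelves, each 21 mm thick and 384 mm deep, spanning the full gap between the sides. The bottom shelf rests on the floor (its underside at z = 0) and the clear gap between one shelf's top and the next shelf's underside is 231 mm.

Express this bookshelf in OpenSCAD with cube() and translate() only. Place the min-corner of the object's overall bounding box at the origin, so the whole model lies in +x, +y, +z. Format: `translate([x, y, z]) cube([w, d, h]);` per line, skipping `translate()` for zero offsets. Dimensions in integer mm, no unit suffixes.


cube([26, 384, 1070]);
translate([577, 0, 0]) cube([26, 384, 1070]);
translate([26, 0, 0]) cube([551, 384, 21]);
translate([26, 0, 252]) cube([551, 384, 21]);
translate([26, 0, 504]) cube([551, 384, 21]);
translate([26, 0, 756]) cube([551, 384, 21]);
translate([26, 0, 1008]) cube([551, 384, 21]);


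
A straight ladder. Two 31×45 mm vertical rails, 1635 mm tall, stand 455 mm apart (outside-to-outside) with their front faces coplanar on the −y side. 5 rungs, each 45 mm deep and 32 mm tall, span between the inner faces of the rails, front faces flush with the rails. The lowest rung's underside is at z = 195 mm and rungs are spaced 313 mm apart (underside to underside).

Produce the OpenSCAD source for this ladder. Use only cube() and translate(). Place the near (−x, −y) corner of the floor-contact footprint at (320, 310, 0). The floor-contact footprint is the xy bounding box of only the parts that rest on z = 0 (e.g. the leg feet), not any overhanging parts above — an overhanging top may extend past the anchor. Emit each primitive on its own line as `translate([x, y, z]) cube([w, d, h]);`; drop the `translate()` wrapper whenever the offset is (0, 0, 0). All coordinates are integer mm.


// rung span = 455 - 2*31 = 393
// rung[k] z = 195 + k*313
translate([320, 310, 0]) cube([31, 45, 1635]);
translate([744, 310, 0]) cube([31, 45, 1635]);
translate([351, 310, 195]) cube([393, 45, 32]);
translate([351, 310, 508]) cube([393, 45, 32]);
translate([351, 310, 821]) cube([393, 45, 32]);
translate([351, 310, 1134]) cube([393, 45, 32]);
translate([351, 310, 1447]) cube([393, 45, 32]);


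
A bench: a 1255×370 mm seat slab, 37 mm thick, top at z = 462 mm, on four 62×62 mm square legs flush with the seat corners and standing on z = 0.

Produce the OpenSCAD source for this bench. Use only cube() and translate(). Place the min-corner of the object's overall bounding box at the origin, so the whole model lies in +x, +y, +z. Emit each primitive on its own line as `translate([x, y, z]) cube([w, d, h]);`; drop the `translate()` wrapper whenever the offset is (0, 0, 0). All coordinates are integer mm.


translate([0, 0, 425]) cube([1255, 370, 37]);
cube([62, 62, 425]);
translate([0, 308, 0]) cube([62, 62, 425]);
translate([1193, 0, 0]) cube([62, 62, 425]);
translate([1193, 308, 0]) cube([62, 62, 425]);


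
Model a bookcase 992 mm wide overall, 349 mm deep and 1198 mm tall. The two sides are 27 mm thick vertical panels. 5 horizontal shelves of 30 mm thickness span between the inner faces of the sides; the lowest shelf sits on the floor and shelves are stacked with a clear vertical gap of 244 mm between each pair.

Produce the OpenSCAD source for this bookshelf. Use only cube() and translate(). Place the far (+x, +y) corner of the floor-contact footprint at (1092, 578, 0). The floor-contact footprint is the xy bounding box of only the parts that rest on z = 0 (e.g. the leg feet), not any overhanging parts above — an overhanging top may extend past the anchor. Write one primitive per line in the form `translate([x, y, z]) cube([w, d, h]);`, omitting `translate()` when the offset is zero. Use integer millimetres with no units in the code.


translate([100, 229, 0]) cube([27, 349, 1198]);
translate([1065, 229, 0]) cube([27, 349, 1198]);
translate([127, 229, 0]) cube([938, 349, 30]);
translate([127, 229, 274]) cube([938, 349, 30]);
translate([127, 229, 548]) cube([938, 349, 30]);
translate([127, 229, 822]) cube([938, 349, 30]);
translate([127, 229, 1096]) cube([938, 349, 30]);


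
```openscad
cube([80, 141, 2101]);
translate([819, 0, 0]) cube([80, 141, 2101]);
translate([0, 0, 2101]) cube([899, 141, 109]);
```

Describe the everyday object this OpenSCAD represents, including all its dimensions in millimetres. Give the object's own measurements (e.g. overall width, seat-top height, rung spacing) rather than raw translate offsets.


A door frame. The clear opening is 739 mm wide and 2101 mm high. Two 80 mm wide jambs, 141 mm deep, stand either side of the opening from the floor to the top of the opening. A 109 mm thick head sits across the top of both jambs, spanning the full outside width of the frame.


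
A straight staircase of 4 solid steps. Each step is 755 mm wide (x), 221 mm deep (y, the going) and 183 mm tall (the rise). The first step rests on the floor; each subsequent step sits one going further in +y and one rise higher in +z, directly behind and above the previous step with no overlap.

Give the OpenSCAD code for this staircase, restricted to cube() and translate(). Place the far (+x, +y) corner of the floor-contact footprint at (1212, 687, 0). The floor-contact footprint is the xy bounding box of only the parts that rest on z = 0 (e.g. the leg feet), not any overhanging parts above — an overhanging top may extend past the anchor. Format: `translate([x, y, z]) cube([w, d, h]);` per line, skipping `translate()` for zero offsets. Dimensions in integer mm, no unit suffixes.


translate([457, 466, 0]) cube([755, 221, 183]);
translate([457, 687, 183]) cube([755, 221, 183]);
translate([457, 908, 366]) cube([755, 221, 183]);
translate([457, 1129, 549]) cube([755, 221, 183]);


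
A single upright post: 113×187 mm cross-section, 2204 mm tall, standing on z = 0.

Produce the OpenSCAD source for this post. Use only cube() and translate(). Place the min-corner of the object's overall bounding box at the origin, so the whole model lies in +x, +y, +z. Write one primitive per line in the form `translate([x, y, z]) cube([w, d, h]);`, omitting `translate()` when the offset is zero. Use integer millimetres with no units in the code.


cube([113, 187, 2204]);


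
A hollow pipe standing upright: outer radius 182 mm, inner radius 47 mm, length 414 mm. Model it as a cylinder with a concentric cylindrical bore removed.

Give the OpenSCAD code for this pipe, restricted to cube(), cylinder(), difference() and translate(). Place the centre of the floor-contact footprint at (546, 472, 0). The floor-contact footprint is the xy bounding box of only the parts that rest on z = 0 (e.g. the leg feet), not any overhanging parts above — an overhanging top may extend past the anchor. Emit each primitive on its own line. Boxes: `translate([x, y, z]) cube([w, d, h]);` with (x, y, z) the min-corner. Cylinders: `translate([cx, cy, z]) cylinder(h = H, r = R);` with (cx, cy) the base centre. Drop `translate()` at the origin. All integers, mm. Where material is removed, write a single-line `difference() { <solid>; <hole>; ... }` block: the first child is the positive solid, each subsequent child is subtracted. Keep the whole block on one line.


difference() { translate([546, 472, 0]) cylinder(h = 414, r = 182); translate([546, 472, 0]) cylinder(h = 414, r = 47); }


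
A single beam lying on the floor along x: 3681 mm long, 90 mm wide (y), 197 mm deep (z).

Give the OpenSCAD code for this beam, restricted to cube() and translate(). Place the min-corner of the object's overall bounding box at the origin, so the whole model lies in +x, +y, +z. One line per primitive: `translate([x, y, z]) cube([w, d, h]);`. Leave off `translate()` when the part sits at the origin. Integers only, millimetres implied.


cube([3681, 90, 197]);


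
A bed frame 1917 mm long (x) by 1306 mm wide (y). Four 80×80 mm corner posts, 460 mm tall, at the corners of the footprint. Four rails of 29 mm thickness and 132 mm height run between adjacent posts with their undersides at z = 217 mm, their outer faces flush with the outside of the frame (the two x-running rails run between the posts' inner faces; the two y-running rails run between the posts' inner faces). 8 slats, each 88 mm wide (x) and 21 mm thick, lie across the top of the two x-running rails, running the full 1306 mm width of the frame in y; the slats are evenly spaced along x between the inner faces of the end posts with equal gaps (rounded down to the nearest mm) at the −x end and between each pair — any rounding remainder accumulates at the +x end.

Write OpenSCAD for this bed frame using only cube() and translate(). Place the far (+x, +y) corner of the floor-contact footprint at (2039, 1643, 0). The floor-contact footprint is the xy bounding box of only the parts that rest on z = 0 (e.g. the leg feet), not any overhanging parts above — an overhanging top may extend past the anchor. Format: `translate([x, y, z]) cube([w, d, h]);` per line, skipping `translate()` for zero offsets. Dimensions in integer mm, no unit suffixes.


translate([122, 337, 0]) cube([80, 80, 460]);
translate([122, 1563, 0]) cube([80, 80, 460]);
translate([1959, 337, 0]) cube([80, 80, 460]);
translate([1959, 1563, 0]) cube([80, 80, 460]);
translate([202, 337, 217]) cube([1757, 29, 132]);
translate([202, 1614, 217]) cube([1757, 29, 132]);
translate([122, 417, 217]) cube([29, 1146, 132]);
translate([2010, 417, 217]) cube([29, 1146, 132]);
translate([319, 337, 349]) cube([88, 1306, 21]);
translate([524, 337, 349]) cube([88, 1306, 21]);
translate([729, 337, 349]) cube([88, 1306, 21]);
translate([934, 337, 349]) cube([88, 1306, 21]);
translate([1139, 337, 349]) cube([88, 1306, 21]);
translate([1344, 337, 349]) cube([88, 1306, 21]);
translate([1549, 337, 349]) cube([88, 1306, 21]);
translate([1754, 337, 349]) cube([88, 1306, 21]);


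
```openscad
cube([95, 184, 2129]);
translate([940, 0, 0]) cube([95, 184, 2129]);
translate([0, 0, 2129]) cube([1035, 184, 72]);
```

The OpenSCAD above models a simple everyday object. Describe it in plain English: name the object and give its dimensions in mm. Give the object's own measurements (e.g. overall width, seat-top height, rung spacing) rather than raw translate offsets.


A door frame. The clear opening is 845 mm wide and 2129 mm high. Two 95 mm wide jambs, 184 mm deep, stand either side of the opening from the floor to the top of the opening. A 72 mm thick head sits across the top of both jambs, spanning the full outside width of the frame.


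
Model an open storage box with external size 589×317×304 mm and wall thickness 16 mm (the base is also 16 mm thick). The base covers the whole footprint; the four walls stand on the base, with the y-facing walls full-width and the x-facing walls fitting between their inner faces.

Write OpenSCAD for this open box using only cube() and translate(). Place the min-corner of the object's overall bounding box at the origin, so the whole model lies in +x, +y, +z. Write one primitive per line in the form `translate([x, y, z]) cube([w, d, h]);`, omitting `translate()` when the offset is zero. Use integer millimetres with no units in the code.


cube([589, 317, 16]);
translate([0, 0, 16]) cube([589, 16, 288]);
translate([0, 301, 16]) cube([589, 16, 288]);
translate([0, 16, 16]) cube([16, 285, 288]);
translate([573, 16, 16]) cube([16, 285, 288]);


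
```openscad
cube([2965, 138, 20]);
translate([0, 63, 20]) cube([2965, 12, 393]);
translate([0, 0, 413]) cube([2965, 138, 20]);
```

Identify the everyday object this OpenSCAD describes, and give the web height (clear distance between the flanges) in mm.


An I-beam. The web height is 393 mm.

Two wide flanges with a thin centred web — an I-beam. Overall 433 mm minus two 20 mm flanges gives a web of 433 − 2·20 = 393 mm.


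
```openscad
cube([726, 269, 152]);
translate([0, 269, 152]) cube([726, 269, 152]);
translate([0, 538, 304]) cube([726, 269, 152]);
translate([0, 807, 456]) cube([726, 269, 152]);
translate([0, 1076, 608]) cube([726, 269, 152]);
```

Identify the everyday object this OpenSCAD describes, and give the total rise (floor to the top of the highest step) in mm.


A staircase. The total rise is 760 mm.

5 identical blocks, each offset up and back from the previous — a staircase. Each step is 152 mm tall and there are 5 of them, so the total rise is 5 × 152 = 760 mm.


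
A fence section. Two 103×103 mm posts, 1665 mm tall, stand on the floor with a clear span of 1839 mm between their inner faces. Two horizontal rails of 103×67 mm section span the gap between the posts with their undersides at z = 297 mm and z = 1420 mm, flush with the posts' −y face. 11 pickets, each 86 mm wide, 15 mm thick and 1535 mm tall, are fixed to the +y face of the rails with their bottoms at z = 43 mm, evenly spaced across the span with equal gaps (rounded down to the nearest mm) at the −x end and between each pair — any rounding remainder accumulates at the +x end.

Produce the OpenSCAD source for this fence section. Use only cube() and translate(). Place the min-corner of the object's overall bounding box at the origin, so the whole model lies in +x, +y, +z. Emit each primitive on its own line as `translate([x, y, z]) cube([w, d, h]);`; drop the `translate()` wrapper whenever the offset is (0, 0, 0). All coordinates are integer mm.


cube([103, 103, 1665]);
translate([1942, 0, 0]) cube([103, 103, 1665]);
translate([103, 0, 297]) cube([1839, 103, 67]);
translate([103, 0, 1420]) cube([1839, 103, 67]);
translate([177, 103, 43]) cube([86, 15, 1535]);
translate([337, 103, 43]) cube([86, 15, 1535]);
translate([497, 103, 43]) cube([86, 15, 1535]);
translate([657, 103, 43]) cube([86, 15, 1535]);
translate([817, 103, 43]) cube([86, 15, 1535]);
translate([977, 103, 43]) cube([86, 15, 1535]);
translate([1137, 103, 43]) cube([86, 15, 1535]);
translate([1297, 103, 43]) cube([86, 15, 1535]);
translate([1457, 103, 43]) cube([86, 15, 1535]);
translate([1617, 103, 43]) cube([86, 15, 1535]);
translate([1777, 103, 43]) cube([86, 15, 1535]);


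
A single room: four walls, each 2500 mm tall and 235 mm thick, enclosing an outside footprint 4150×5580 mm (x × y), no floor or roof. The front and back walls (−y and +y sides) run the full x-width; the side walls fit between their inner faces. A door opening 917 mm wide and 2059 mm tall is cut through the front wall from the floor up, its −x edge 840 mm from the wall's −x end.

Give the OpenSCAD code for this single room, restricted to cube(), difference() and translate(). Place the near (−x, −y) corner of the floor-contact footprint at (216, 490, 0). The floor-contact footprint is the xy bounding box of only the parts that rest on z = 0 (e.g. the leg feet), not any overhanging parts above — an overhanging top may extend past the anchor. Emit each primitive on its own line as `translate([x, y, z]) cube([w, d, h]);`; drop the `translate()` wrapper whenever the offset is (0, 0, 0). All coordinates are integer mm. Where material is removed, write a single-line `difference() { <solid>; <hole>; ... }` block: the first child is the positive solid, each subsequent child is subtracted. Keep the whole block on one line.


difference() { translate([216, 490, 0]) cube([4150, 235, 2500]); translate([1056, 490, 0]) cube([917, 235, 2059]); }
translate([216, 5835, 0]) cube([4150, 235, 2500]);
translate([216, 725, 0]) cube([235, 5110, 2500]);
translate([4131, 725, 0]) cube([235, 5110, 2500]);


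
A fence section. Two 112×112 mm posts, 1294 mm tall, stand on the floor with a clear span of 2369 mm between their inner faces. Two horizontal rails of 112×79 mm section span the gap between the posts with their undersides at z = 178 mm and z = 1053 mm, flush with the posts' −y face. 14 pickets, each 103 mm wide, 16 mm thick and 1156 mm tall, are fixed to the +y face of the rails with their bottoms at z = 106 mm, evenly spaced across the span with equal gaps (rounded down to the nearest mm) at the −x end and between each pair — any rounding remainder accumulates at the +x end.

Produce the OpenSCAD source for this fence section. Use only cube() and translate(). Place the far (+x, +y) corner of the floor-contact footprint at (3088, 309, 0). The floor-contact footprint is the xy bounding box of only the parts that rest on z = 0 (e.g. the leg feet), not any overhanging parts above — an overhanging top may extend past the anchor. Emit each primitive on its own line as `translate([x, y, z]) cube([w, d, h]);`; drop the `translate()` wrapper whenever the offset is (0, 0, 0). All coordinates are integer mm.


translate([495, 197, 0]) cube([112, 112, 1294]);
translate([2976, 197, 0]) cube([112, 112, 1294]);
translate([607, 197, 178]) cube([2369, 112, 79]);
translate([607, 197, 1053]) cube([2369, 112, 79]);
translate([668, 309, 106]) cube([103, 16, 1156]);
translate([832, 309, 106]) cube([103, 16, 1156]);
translate([996, 309, 106]) cube([103, 16, 1156]);
translate([1160, 309, 106]) cube([103, 16, 1156]);
translate([1324, 309, 106]) cube([103, 16, 1156]);
translate([1488, 309, 106]) cube([103, 16, 1156]);
translate([1652, 309, 106]) cube([103, 16, 1156]);
translate([1816, 309, 106]) cube([103, 16, 1156]);
translate([1980, 309, 106]) cube([103, 16, 1156]);
translate([2144, 309, 106]) cube([103, 16, 1156]);
translate([2308, 309, 106]) cube([103, 16, 1156]);
translate([2472, 309, 106]) cube([103, 16, 1156]);
translate([2636, 309, 106]) cube([103, 16, 1156]);
translate([2800, 309, 106]) cube([103, 16, 1156]);


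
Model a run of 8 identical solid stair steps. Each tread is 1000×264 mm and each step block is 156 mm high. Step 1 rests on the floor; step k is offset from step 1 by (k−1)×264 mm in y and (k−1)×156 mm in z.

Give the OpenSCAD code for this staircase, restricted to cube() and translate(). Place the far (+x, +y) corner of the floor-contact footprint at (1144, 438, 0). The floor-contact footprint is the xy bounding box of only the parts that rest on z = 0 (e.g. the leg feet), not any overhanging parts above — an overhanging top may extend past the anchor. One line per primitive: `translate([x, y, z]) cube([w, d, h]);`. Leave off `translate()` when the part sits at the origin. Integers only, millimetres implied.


translate([144, 174, 0]) cube([1000, 264, 156]);
translate([144, 438, 156]) cube([1000, 264, 156]);
translate([144, 702, 312]) cube([1000, 264, 156]);
translate([144, 966, 468]) cube([1000, 264, 156]);
translate([144, 1230, 624]) cube([1000, 264, 156]);
translate([144, 1494, 780]) cube([1000, 264, 156]);
translate([144, 1758, 936]) cube([1000, 264, 156]);
translate([144, 2022, 1092]) cube([1000, 264, 156]);


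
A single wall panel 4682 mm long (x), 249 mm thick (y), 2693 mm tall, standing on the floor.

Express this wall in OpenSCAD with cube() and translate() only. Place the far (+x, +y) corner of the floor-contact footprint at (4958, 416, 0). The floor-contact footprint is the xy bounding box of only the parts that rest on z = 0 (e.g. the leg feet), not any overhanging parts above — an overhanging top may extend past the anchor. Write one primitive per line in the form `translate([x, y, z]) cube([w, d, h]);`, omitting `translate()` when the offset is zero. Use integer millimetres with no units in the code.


translate([276, 167, 0]) cube([4682, 249, 2693]);


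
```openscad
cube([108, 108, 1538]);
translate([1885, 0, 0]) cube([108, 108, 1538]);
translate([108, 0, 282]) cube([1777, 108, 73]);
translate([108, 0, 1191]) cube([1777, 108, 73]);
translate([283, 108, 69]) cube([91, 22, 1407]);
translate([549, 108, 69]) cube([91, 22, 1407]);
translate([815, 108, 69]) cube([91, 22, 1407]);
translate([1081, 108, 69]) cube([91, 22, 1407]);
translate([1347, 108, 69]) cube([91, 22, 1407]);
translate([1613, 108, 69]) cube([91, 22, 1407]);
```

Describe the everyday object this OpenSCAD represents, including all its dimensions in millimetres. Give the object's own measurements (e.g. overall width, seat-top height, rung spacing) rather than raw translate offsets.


A fence section. Two 108×108 mm posts, 1538 mm tall, stand on the floor with a clear span of 1777 mm between their inner faces. Two horizontal rails of 108×73 mm section span the gap between the posts with their undersides at z = 282 mm and z = 1191 mm, flush with the posts' −y face. 6 pickets, each 91 mm wide, 22 mm thick and 1407 mm tall, are fixed to the +y face of the rails with their bottoms at z = 69 mm, spaced across the span with a 175 mm gap after the −x post and between neighbouring pickets, with 181 mm left before the +x post.


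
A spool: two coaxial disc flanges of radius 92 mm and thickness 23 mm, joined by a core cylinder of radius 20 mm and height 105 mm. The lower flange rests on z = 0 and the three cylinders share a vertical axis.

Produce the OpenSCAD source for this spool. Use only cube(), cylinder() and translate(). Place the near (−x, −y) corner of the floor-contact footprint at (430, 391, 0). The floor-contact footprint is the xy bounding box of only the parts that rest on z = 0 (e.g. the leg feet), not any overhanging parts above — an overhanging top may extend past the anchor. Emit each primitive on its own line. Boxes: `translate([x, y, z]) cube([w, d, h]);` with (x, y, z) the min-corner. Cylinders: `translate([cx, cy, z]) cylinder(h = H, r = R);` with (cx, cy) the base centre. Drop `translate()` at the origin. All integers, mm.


translate([522, 483, 0]) cylinder(h = 23, r = 92);
translate([522, 483, 23]) cylinder(h = 105, r = 20);
translate([522, 483, 128]) cylinder(h = 23, r = 92);


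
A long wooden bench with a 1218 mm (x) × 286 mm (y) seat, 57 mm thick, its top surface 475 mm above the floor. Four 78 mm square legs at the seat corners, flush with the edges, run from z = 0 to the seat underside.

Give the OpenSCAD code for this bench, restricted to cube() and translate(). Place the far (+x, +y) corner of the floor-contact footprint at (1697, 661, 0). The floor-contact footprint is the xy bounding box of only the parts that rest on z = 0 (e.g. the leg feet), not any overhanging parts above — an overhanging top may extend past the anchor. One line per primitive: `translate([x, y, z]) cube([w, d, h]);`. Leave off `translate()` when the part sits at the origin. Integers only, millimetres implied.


// leg_h = 475 − 57 = 418
translate([479, 375, 418]) cube([1218, 286, 57]);
translate([479, 375, 0]) cube([78, 78, 418]);
translate([479, 583, 0]) cube([78, 78, 418]);
translate([1619, 375, 0]) cube([78, 78, 418]);
translate([1619, 583, 0]) cube([78, 78, 418]);


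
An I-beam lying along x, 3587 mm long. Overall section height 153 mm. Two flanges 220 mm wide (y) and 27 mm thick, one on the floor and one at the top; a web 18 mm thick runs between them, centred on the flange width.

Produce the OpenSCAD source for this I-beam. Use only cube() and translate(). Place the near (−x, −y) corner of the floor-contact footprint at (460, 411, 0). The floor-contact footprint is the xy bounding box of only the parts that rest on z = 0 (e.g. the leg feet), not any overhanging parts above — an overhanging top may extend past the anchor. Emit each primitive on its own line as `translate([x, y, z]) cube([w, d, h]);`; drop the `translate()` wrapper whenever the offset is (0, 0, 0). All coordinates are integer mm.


translate([460, 411, 0]) cube([3587, 220, 27]);
translate([460, 512, 27]) cube([3587, 18, 99]);
translate([460, 411, 126]) cube([3587, 220, 27]);


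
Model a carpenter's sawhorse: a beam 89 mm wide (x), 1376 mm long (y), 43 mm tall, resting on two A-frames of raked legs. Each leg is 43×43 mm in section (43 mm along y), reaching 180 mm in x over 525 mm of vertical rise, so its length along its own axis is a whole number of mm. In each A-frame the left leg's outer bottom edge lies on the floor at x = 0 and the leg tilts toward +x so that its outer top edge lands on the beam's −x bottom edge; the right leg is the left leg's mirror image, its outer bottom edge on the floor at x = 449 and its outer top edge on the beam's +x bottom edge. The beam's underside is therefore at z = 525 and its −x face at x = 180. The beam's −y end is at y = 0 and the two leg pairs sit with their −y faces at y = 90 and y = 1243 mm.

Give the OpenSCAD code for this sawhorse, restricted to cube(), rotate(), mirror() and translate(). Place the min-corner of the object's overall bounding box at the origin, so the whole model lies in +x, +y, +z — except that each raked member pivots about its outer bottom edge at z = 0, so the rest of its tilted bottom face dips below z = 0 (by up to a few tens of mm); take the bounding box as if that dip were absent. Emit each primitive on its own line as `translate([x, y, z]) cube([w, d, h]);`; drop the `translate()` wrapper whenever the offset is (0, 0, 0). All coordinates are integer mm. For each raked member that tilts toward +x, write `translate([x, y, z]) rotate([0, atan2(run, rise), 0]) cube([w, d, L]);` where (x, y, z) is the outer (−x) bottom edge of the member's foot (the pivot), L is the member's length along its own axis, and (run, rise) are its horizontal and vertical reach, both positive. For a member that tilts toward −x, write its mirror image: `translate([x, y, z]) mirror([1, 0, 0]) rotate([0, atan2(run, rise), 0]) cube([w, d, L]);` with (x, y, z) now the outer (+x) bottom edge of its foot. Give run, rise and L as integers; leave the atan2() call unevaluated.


translate([180, 0, 525]) cube([89, 1376, 43]);
translate([0, 90, 0]) rotate([0, atan2(180, 525), 0]) cube([43, 43, 555]);
translate([449, 90, 0]) mirror([1, 0, 0]) rotate([0, atan2(180, 525), 0]) cube([43, 43, 555]);
translate([0, 1243, 0]) rotate([0, atan2(180, 525), 0]) cube([43, 43, 555]);
translate([449, 1243, 0]) mirror([1, 0, 0]) rotate([0, atan2(180, 525), 0]) cube([43, 43, 555]);


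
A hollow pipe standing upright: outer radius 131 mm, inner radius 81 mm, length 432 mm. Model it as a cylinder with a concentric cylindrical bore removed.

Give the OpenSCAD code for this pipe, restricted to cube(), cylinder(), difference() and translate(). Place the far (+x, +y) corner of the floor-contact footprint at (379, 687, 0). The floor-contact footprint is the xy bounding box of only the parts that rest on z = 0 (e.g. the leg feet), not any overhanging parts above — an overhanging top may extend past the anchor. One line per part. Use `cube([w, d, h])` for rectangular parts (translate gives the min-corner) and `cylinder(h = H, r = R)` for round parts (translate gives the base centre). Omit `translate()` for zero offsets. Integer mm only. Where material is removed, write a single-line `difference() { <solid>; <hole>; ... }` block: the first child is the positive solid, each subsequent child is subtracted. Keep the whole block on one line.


difference() { translate([248, 556, 0]) cylinder(h = 432, r = 131); translate([248, 556, 0]) cylinder(h = 432, r = 81); }


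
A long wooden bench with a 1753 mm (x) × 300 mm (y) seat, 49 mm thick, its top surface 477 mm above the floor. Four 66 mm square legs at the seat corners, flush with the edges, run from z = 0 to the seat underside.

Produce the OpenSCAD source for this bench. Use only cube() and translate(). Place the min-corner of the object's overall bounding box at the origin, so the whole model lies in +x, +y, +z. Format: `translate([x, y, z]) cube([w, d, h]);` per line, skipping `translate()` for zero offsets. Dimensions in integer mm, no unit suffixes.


translate([0, 0, 428]) cube([1753, 300, 49]);
cube([66, 66, 428]);
translate([0, 234, 0]) cube([66, 66, 428]);
translate([1687, 0, 0]) cube([66, 66, 428]);
translate([1687, 234, 0]) cube([66, 66, 428]);


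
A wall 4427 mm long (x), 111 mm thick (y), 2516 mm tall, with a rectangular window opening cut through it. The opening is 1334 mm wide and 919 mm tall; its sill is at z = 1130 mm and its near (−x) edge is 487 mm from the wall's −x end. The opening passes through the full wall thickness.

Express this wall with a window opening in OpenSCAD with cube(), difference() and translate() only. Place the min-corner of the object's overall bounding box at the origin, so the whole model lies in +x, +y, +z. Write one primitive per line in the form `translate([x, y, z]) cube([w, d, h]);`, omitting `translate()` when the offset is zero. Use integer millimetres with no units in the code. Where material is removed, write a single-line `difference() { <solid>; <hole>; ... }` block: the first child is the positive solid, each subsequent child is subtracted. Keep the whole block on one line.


difference() { cube([4427, 111, 2516]); translate([487, 0, 1130]) cube([1334, 111, 919]); }


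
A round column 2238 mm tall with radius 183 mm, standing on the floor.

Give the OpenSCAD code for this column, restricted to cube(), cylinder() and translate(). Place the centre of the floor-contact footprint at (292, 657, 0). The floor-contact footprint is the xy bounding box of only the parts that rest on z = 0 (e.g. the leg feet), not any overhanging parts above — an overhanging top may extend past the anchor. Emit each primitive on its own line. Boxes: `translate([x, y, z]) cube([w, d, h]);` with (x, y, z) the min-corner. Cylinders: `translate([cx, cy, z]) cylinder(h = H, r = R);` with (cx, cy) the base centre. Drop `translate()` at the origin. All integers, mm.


translate([292, 657, 0]) cylinder(h = 2238, r = 183);


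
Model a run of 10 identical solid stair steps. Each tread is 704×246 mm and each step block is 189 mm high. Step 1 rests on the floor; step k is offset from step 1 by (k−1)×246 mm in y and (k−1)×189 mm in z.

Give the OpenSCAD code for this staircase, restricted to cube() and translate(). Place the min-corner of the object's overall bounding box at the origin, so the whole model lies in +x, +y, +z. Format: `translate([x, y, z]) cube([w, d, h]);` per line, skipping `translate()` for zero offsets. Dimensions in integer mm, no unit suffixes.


cube([704, 246, 189]);
translate([0, 246, 189]) cube([704, 246, 189]);
translate([0, 492, 378]) cube([704, 246, 189]);
translate([0, 738, 567]) cube([704, 246, 189]);
translate([0, 984, 756]) cube([704, 246, 189]);
translate([0, 1230, 945]) cube([704, 246, 189]);
translate([0, 1476, 1134]) cube([704, 246, 189]);
translate([0, 1722, 1323]) cube([704, 246, 189]);
translate([0, 1968, 1512]) cube([704, 246, 189]);
translate([0, 2214, 1701]) cube([704, 246, 189]);


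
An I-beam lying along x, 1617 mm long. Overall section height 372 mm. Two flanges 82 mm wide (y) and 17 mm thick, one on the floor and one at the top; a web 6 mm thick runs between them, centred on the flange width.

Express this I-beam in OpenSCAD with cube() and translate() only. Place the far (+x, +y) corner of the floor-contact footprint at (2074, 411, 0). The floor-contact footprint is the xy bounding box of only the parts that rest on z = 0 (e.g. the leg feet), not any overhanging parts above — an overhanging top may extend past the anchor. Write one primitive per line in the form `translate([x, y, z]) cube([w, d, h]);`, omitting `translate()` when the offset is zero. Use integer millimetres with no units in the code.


translate([457, 329, 0]) cube([1617, 82, 17]);
translate([457, 367, 17]) cube([1617, 6, 338]);
translate([457, 329, 355]) cube([1617, 82, 17]);


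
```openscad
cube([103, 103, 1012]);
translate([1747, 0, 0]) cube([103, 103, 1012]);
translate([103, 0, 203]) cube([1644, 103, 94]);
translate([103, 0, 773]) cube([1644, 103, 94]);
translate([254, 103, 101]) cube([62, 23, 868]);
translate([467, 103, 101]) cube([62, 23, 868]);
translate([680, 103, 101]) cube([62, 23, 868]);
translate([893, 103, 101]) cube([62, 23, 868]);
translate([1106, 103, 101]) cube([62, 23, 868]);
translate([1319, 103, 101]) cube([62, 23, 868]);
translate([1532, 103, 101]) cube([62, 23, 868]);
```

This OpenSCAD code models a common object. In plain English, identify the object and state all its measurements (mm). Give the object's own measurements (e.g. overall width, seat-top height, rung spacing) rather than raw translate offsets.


A fence section. Two 103×103 mm posts, 1012 mm tall, stand on the floor with a clear span of 1644 mm between their inner faces. Two horizontal rails of 103×94 mm section span the gap between the posts with their undersides at z = 203 mm and z = 773 mm, flush with the posts' −y face. 7 pickets, each 62 mm wide, 23 mm thick and 868 mm tall, are fixed to the +y face of the rails with their bottoms at z = 101 mm, spaced across the span with a 151 mm gap after the −x post and between neighbouring pickets, with 153 mm left before the +x post.


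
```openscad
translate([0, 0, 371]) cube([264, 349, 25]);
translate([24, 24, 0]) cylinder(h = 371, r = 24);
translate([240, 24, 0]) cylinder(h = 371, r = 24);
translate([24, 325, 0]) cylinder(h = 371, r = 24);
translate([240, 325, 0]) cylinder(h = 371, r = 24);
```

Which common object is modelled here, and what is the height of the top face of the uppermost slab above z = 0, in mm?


A stool. The seat height is 396 mm.

A 264×349×25 slab at z = 371 on four corner cylinders — a stool. The seat top is 371 + 25 = 396 mm.


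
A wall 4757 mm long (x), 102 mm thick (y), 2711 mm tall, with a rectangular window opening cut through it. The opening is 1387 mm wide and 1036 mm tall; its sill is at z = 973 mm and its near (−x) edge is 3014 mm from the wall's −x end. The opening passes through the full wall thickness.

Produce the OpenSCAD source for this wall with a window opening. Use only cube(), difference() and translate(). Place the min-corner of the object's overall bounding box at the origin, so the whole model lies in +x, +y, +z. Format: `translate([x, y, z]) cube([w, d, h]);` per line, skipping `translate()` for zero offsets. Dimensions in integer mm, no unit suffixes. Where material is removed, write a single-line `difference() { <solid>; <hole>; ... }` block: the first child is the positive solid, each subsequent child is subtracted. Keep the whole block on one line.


difference() { cube([4757, 102, 2711]); translate([3014, 0, 973]) cube([1387, 102, 1036]); }


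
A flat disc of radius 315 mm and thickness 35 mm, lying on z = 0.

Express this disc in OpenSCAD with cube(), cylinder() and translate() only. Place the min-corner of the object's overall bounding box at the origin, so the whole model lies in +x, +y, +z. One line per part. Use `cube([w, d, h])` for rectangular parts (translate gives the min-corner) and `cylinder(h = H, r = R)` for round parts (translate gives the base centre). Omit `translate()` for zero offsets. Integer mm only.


translate([315, 315, 0]) cylinder(h = 35, r = 315);


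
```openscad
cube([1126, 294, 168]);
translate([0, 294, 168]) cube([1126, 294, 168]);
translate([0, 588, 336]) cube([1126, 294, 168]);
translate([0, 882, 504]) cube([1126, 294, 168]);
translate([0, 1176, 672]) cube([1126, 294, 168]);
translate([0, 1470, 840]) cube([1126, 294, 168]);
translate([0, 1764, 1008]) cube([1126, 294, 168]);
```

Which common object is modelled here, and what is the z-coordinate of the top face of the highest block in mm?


A staircase. The total rise is 1176 mm.

7 identical blocks, each offset up and back from the previous — a staircase. Each step is 168 mm tall and there are 7 of them, so the total rise is 7 × 168 = 1176 mm.


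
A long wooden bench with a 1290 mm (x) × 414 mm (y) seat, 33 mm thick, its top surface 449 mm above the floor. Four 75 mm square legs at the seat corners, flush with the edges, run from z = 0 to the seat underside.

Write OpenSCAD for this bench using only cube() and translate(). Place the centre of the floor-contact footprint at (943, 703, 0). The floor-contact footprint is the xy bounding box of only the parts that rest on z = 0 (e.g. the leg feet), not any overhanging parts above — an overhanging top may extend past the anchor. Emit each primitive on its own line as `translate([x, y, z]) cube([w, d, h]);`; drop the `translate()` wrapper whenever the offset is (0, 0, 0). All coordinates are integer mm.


translate([298, 496, 416]) cube([1290, 414, 33]);
translate([298, 496, 0]) cube([75, 75, 416]);
translate([298, 835, 0]) cube([75, 75, 416]);
translate([1513, 496, 0]) cube([75, 75, 416]);
translate([1513, 835, 0]) cube([75, 75, 416]);


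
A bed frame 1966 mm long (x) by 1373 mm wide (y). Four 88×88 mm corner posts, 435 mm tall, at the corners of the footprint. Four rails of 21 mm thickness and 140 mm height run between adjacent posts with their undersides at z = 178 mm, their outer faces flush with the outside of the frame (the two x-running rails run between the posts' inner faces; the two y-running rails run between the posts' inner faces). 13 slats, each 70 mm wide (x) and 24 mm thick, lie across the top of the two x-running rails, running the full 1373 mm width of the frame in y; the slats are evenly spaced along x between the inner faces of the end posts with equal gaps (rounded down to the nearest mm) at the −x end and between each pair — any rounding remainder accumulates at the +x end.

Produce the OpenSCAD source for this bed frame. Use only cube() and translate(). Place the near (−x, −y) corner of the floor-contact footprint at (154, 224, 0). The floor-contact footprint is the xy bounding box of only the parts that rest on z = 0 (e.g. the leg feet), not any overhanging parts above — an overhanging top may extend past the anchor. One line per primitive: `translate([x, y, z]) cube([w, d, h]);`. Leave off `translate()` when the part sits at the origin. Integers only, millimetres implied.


translate([154, 224, 0]) cube([88, 88, 435]);
translate([154, 1509, 0]) cube([88, 88, 435]);
translate([2032, 224, 0]) cube([88, 88, 435]);
translate([2032, 1509, 0]) cube([88, 88, 435]);
translate([242, 224, 178]) cube([1790, 21, 140]);
translate([242, 1576, 178]) cube([1790, 21, 140]);
translate([154, 312, 178]) cube([21, 1197, 140]);
translate([2099, 312, 178]) cube([21, 1197, 140]);
translate([304, 224, 318]) cube([70, 1373, 24]);
translate([436, 224, 318]) cube([70, 1373, 24]);
translate([568, 224, 318]) cube([70, 1373, 24]);
translate([700, 224, 318]) cube([70, 1373, 24]);
translate([832, 224, 318]) cube([70, 1373, 24]);
translate([964, 224, 318]) cube([70, 1373, 24]);
translate([1096, 224, 318]) cube([70, 1373, 24]);
translate([1228, 224, 318]) cube([70, 1373, 24]);
translate([1360, 224, 318]) cube([70, 1373, 24]);
translate([1492, 224, 318]) cube([70, 1373, 24]);
translate([1624, 224, 318]) cube([70, 1373, 24]);
translate([1756, 224, 318]) cube([70, 1373, 24]);
translate([1888, 224, 318]) cube([70, 1373, 24]);


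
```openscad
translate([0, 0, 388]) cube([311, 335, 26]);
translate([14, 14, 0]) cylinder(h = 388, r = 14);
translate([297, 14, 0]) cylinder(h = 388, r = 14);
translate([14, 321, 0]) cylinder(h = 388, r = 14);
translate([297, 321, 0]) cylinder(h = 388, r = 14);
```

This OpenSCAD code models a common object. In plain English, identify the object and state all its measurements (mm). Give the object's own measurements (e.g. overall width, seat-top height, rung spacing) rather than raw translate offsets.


A simple wooden stool: a rectangular seat 311 mm (x) by 335 mm (y), 26 mm thick, top face at z = 414 mm, on four round legs, each 28 mm in diameter. The legs rest on z = 0, each leg's axis is inset half a diameter from the nearest pair of seat edges (so the leg's bounding box is flush with the corner).


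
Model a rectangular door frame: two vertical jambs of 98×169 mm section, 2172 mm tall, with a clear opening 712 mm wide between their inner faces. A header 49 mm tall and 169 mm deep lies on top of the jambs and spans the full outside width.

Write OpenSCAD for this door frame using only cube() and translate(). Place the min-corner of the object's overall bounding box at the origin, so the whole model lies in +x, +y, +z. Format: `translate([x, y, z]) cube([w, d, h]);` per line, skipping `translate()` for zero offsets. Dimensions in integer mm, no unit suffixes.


cube([98, 169, 2172]);
translate([810, 0, 0]) cube([98, 169, 2172]);
translate([0, 0, 2172]) cube([908, 169, 49]);
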